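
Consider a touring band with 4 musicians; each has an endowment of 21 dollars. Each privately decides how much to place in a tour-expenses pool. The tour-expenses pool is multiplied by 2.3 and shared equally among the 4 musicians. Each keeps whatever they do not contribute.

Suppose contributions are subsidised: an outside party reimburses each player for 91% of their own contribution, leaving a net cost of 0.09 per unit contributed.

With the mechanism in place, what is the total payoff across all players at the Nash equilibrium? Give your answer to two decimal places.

Under the mechanism each unit contributed yields (2.3/4) / 0.09 = 6.3889 back to its contributor per unit of net cost, which exceeds 1, making full contribution the dominant choice for everyone.
So the Nash equilibrium is full contribution by all 4; the group earns 4 × (21 × 0.91 + 2.3 × 21) = 269.64.

269.64 dollars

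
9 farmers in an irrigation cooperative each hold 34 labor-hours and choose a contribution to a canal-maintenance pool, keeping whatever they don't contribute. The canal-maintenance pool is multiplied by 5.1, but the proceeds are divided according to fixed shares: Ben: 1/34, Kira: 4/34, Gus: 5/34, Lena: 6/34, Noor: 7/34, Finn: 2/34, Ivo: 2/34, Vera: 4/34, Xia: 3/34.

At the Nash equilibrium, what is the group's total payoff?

A player with share s gets back 5.1·s per unit contributed, so full contribution is dominant for anyone with s > 1/5.1 = 0.1961 and zero contribution is dominant for anyone below.
The only share above 0.1961 is Noor's 7/34, contributing 34; the remaining 8 contribute 0. Total contributed: 34.
The canal-maintenance pool pays out 5.1 × 34 = 173.40 in total (split across the unequal shares, but the aggregate is all that matters for the group sum).
The 8 free-riders keep 34 each, adding 272. Group total = 272 + 173.40 = 445.40.

445.40 labor-hours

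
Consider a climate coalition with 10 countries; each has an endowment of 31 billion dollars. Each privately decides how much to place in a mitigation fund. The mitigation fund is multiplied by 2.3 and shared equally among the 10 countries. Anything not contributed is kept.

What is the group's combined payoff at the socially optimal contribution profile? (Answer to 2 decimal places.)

713.00 billion dollars

Each contributed unit returns 2.300 to the group as a whole (0.2300 to each of 10 players), which exceeds 1, so the social optimum is full contribution: group total = 2.300 × 310 = 713.00.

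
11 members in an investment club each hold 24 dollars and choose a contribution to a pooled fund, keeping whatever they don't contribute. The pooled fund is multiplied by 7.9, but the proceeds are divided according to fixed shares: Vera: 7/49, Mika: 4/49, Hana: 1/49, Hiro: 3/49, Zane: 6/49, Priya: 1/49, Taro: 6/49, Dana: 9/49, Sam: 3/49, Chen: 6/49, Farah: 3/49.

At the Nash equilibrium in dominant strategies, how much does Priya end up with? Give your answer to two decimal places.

A player with share s gets back 7.9·s per unit contributed, so full contribution is dominant for anyone with s > 1/7.9 = 0.1266 and zero contribution is dominant for anyone below.
Vera and Dana are above the threshold, contributing 24 each; the remaining 9 contribute 0. Total contributed: 48.
Priya keeps 24 and receives 7.9 × 48 × 1/49 = 7.74 from the pooled fund, for a payoff of 31.74.

31.74 dollars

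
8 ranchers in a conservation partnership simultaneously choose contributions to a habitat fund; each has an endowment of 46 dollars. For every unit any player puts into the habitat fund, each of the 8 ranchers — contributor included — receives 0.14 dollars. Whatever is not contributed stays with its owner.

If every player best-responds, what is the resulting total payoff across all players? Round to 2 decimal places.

368.00 dollars

The private return per contributed unit is 0.14 < 1, so contributing 0 is dominant for every player. At the Nash equilibrium everyone keeps their 46, and the group total is 8 × 46 = 368.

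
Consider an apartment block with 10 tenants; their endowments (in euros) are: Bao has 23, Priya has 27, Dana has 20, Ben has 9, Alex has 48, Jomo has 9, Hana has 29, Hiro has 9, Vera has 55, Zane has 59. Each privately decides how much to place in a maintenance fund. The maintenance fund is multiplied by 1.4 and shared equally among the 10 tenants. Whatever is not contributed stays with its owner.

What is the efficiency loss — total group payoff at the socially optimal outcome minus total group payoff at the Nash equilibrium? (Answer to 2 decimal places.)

The private return per contributed unit is 1.4/10 = 0.1400 < 1 for every player regardless of endowment, so the Nash equilibrium is zero contribution and the group total is Σ E_j = 23 + 27 + 20 + 9 + 48 + 9 + 29 + 9 + 55 + 59 = 288.
Each contributed unit returns 1.400 to the group, so the social optimum is full contribution by everyone: group total = 1.400 × 288 = 403.20.
Efficiency loss = (1.400 − 1) × 288 = 115.20.

115.20 euros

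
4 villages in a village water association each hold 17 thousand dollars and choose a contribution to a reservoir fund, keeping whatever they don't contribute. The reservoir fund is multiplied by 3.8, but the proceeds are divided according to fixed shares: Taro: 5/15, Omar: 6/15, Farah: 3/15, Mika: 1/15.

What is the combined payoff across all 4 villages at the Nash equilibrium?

163.20 thousand dollars

Each unit j contributes comes back to j as 3.8 × (j's share), so j prefers to contribute only if that share exceeds 1/3.8 = 0.2632; otherwise keeping the unit dominates.
Taro and Omar clear that bar, contributing 17 each; the remaining 2 contribute 0. Total contributed: 34.
The reservoir fund pays out 3.8 × 34 = 129.20 in total (split across the unequal shares, but the aggregate is all that matters for the group sum).
The 2 free-riders keep 17 each, adding 34. Group total = 34 + 129.20 = 163.20.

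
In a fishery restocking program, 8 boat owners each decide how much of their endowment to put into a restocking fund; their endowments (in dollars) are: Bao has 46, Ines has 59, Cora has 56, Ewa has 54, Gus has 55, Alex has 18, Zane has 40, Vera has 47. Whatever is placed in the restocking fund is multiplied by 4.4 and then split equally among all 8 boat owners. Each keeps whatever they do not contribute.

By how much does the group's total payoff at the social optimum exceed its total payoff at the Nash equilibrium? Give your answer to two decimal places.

1275.00 dollars

The private return per contributed unit is 4.4/8 = 0.5500 < 1 for every player regardless of endowment, so the Nash equilibrium is zero contribution and the group total is Σ E_j = 46 + 59 + 56 + 54 + 55 + 18 + 40 + 47 = 375.
Each contributed unit returns 4.400 to the group, so the social optimum is full contribution by everyone: group total = 4.400 × 375 = 1650.00.
Efficiency loss = (4.400 − 1) × 375 = 1275.00.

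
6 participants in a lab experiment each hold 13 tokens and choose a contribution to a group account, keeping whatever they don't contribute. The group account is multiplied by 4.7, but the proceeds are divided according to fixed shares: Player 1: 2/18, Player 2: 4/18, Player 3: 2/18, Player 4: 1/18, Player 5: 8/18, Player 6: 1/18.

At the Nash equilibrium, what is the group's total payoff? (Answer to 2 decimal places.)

174.20 tokens

A player with share s gets back 4.7·s per unit contributed, so full contribution is dominant for anyone with s > 1/4.7 = 0.2128 and zero contribution is dominant for anyone below.
Player 2 and Player 5 are above the threshold, contributing 13 each; the remaining 4 contribute 0. Total contributed: 26.
The group account pays out 4.7 × 26 = 122.20 in total (split across the unequal shares, but the aggregate is all that matters for the group sum).
The 4 free-riders keep 13 each, adding 52. Group total = 52 + 122.20 = 174.20.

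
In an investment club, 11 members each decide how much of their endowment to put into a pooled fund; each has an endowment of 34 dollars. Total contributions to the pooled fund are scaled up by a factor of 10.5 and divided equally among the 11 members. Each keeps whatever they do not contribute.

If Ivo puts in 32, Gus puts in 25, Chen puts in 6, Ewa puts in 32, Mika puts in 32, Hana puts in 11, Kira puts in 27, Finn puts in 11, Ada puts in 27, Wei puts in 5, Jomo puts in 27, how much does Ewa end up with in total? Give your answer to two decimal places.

226.32 dollars

Total contributed: 32 + 25 + 6 + 32 + 32 + 11 + 27 + 11 + 27 + 5 + 27 = 235.
Each receives 10.5 × 235 / 11 = 224.32 from the pooled fund.
Ewa keeps 34 − 32 = 2, so Ewa's payoff is 2 + 224.32 = 226.32.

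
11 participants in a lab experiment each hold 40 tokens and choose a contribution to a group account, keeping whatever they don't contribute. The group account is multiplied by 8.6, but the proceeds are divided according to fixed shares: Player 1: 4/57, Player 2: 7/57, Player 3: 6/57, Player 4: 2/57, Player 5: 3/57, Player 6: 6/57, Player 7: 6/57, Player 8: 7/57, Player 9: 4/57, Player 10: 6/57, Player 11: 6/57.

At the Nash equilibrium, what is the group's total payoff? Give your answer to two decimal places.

Each unit j contributes comes back to j as 8.6 × (j's share), so j prefers to contribute only if that share exceeds 1/8.6 = 0.1163; otherwise keeping the unit dominates.
Player 2 and Player 8 clear that bar, contributing 40 each; the remaining 9 contribute 0. Total contributed: 80.
The group account pays out 8.6 × 80 = 688.00 in total (split across the unequal shares, but the aggregate is all that matters for the group sum).
The 9 free-riders keep 40 each, adding 360. Group total = 360 + 688.00 = 1048.00.

1048.00 tokens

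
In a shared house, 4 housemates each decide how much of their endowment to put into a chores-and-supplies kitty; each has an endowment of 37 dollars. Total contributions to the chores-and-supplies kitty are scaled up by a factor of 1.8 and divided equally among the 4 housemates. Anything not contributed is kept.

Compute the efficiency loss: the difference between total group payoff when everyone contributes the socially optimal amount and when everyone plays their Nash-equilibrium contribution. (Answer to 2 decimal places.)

118.40 dollars

Each contributed unit returns 1.8/4 = 0.4500 to its contributor — below 1 — so contributing 0 is dominant for every player. At the Nash equilibrium everyone keeps their 37, and the group total is 4 × 37 = 148.
Each contributed unit returns 1.800 to the group as a whole (0.4500 to each of 4 players), which exceeds 1, so the social optimum is full contribution: group total = 1.800 × 148 = 266.40.
Efficiency loss = 266.40 − 148 = 118.40.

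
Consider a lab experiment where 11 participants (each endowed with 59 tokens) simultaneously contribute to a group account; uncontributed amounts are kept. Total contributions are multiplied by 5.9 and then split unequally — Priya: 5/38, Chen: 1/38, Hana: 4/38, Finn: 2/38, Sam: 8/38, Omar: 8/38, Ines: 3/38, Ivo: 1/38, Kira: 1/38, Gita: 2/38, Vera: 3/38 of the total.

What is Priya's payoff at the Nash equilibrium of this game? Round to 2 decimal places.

A player with share s gets back 5.9·s per unit contributed, so full contribution is dominant for anyone with s > 1/5.9 = 0.1695 and zero contribution is dominant for anyone below.
The shares above 0.1695 belong to Sam and Omar, contributing 59 each; the remaining 9 contribute 0. Total contributed: 118.
Priya keeps 59 and receives 5.9 × 118 × 5/38 = 91.61 from the group account, for a payoff of 150.61.

150.61 tokens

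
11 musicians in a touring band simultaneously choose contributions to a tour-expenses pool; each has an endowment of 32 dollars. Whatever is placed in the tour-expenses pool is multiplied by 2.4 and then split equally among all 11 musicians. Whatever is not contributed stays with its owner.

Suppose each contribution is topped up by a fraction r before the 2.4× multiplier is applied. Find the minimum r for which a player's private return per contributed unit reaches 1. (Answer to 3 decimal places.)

With matching at rate r, one contributed unit becomes (1 + r) in the tour-expenses pool and returns 2.4 × (1 + r) / 11 to the contributor.
Setting this equal to 1: 1 + r = 11/2.4 = 4.5833.
So the minimum matching rate is r = 4.5833 − 1 = 3.583.

3.583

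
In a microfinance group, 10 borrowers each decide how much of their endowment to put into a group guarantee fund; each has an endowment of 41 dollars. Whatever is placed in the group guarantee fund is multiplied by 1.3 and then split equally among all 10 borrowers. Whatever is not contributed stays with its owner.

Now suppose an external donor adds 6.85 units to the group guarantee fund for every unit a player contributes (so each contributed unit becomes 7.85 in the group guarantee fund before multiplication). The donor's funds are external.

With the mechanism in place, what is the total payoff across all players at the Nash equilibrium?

With the mechanism, a contributed unit returns 1.3 × 7.85 / 10 = 1.0205 per unit of net cost to the contributor — now above 1 — so contributing fully is weakly dominant for every player.
At the Nash equilibrium everyone contributes 41. Group total payoff = 1.3 × 7.85 × 410 = 4184.05.

4184.05 dollars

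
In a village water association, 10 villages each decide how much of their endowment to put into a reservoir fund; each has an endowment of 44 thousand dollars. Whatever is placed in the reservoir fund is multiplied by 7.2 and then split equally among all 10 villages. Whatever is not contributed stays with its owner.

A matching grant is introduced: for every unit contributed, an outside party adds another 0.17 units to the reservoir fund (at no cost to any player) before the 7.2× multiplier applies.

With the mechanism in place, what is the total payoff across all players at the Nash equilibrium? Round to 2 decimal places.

With the mechanism, a contributed unit returns 7.2 × 1.17 / 10 = 0.8424 per unit of net cost — still below 1 — so contributing 0 remains dominant for every player.
At the Nash equilibrium no one contributes; group total payoff = 10 × 44 = 440.

440.00 thousand dollars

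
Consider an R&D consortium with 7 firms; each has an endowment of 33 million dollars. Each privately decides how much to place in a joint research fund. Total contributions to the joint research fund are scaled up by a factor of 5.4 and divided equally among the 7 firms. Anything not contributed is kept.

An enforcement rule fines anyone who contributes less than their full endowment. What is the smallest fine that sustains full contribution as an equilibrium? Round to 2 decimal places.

Given the others contribute fully, the best deviation is to contribute 0 (any partial contribution still incurs the fine and gives up units whose private return 0.7714 is below 1).
Deviating from 33 to 0 saves 33 million dollars but forfeits the deviator's share of the drop in the joint research fund: 5.4/7 × 33 = 25.46.
So the deviation gain is 33 − 25.46 = 7.54, and the fine must be at least 7.54 million dollars to wipe it out.

7.54 million dollars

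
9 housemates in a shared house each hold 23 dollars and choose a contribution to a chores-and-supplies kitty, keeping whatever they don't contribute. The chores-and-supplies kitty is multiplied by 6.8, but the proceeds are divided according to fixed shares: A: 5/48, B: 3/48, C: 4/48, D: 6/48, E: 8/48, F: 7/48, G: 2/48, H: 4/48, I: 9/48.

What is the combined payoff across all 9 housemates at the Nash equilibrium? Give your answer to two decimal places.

Each unit j contributes comes back to j as 6.8 × (j's share), so j prefers to contribute only if that share exceeds 1/6.8 = 0.1471; otherwise keeping the unit dominates.
E and I clear that bar, contributing 23 each; the remaining 7 contribute 0. Total contributed: 46.
The chores-and-supplies kitty pays out 6.8 × 46 = 312.80 in total (split across the unequal shares, but the aggregate is all that matters for the group sum).
The 7 free-riders keep 23 each, adding 161. Group total = 161 + 312.80 = 473.80.

473.80 dollars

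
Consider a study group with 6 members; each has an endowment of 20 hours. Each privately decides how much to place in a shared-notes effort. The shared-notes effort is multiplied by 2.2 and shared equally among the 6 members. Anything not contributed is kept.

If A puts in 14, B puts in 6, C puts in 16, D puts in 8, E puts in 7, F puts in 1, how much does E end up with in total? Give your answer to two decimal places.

32.07 hours

Total contributed: 14 + 6 + 16 + 8 + 7 + 1 = 52.
Each receives 2.2 × 52 / 6 = 19.07 from the shared-notes effort.
E keeps 20 − 7 = 13, so E's payoff is 13 + 19.07 = 32.07.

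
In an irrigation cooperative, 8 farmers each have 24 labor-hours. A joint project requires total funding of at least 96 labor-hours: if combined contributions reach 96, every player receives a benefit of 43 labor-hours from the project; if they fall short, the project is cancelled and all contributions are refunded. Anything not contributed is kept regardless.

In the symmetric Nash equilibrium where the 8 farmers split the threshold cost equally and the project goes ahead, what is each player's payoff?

55 labor-hours

Equal share of the threshold: 96/8 = 12.
At this profile no one gains by cutting their contribution: any cut drops the total below 96, the project is cancelled, contributions are refunded, and the deviator ends with 24, which is less than 24 − 12 + 43 = 55. Contributing more than 12 just wastes the excess. So contributing exactly 12 is a best response.
Each player's payoff: 24 − 12 + 43 = 55.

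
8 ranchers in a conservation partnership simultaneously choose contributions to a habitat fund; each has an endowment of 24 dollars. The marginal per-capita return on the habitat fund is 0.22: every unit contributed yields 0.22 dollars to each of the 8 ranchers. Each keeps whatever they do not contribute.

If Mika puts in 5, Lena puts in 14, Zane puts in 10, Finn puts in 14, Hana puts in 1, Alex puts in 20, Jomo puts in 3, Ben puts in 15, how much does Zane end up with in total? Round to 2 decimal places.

Total contributed: 5 + 14 + 10 + 14 + 1 + 20 + 3 + 15 = 82.
Each receives 0.22 × 82 = 18.04 from the habitat fund.
Zane keeps 24 − 10 = 14, so Zane's payoff is 14 + 18.04 = 32.04.

32.04 dollars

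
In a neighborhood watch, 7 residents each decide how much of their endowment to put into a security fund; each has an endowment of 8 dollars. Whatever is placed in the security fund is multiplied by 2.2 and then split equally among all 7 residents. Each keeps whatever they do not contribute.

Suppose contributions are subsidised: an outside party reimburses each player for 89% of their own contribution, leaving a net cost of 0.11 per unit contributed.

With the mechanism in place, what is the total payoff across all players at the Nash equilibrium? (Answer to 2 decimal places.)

173.04 dollars

The effective private return per unit is now (2.2/7) / 0.11 = 2.8571 > 1, so every player's dominant strategy flips to full contribution.
So the Nash equilibrium is full contribution by all 7; the group earns 7 × (8 × 0.89 + 2.2 × 8) = 173.04.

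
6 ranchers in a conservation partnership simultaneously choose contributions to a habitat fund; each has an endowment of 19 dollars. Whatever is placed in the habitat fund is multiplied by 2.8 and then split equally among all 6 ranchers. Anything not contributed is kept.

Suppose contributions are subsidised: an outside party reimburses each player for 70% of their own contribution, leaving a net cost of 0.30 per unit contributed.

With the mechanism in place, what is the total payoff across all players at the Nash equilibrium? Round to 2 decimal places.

The effective private return per unit is now (2.8/6) / 0.30 = 1.5556 > 1, so every player's dominant strategy flips to full contribution.
At the Nash equilibrium everyone contributes 19. Group total payoff = 6 × (19 × 0.70 + 2.8 × 19) = 399.00.

399.00 dollars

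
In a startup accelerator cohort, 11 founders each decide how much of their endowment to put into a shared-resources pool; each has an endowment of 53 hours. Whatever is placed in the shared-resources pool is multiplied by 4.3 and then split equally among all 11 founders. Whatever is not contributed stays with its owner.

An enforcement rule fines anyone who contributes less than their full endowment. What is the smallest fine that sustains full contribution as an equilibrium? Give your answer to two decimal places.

Given the others contribute fully, the best deviation is to contribute 0 (any partial contribution still incurs the fine and gives up units whose private return 0.3909 is below 1).
Deviating from 53 to 0 saves 53 hours but forfeits the deviator's share of the drop in the shared-resources pool: 4.3/11 × 53 = 20.72.
So the deviation gain is 53 − 20.72 = 32.28, and the fine must be at least 32.28 hours to wipe it out.

32.28 hours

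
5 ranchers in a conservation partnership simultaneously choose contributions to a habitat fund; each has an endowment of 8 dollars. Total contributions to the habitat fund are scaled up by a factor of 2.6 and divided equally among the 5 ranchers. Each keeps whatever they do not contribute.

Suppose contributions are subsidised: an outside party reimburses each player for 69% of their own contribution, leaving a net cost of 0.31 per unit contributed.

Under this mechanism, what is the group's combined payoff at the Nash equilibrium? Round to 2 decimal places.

131.60 dollars

The effective private return per unit is now (2.6/5) / 0.31 = 1.6774 > 1, so every player's dominant strategy flips to full contribution.
At the Nash equilibrium everyone contributes 8. Group total payoff = 5 × (8 × 0.69 + 2.6 × 8) = 131.60.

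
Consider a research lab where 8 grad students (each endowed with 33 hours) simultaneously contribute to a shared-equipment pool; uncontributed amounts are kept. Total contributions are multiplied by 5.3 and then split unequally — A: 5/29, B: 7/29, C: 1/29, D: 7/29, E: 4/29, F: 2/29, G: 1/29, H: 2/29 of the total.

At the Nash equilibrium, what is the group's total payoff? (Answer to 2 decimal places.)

Each unit j contributes comes back to j as 5.3 × (j's share), so j prefers to contribute only if that share exceeds 1/5.3 = 0.1887; otherwise keeping the unit dominates.
B and D clear that bar, contributing 33 each; the remaining 6 contribute 0. Total contributed: 66.
The shared-equipment pool pays out 5.3 × 66 = 349.80 in total (split across the unequal shares, but the aggregate is all that matters for the group sum).
The 6 free-riders keep 33 each, adding 198. Group total = 198 + 349.80 = 547.80.

547.80 hours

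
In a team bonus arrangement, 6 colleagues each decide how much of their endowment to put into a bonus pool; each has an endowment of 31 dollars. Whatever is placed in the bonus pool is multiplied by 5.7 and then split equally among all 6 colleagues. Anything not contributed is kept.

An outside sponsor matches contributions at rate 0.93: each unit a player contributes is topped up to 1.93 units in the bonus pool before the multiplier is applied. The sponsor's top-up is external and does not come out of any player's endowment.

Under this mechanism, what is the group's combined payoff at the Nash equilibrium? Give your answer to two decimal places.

Under the mechanism each unit contributed yields 5.7 × 1.93 / 6 = 1.8335 back to its contributor per unit of net cost, which exceeds 1, making full contribution the dominant choice for everyone.
At the Nash equilibrium everyone contributes 31. Group total payoff = 5.7 × 1.93 × 186 = 2046.19.

2046.19 dollars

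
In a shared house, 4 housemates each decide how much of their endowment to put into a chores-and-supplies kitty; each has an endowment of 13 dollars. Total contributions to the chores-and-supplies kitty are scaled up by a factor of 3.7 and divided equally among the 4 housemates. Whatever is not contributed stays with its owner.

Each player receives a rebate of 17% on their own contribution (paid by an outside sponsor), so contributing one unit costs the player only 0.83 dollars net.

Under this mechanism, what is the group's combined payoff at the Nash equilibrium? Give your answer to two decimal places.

201.24 dollars

The effective private return per unit is now (3.7/4) / 0.83 = 1.1145 > 1, so every player's dominant strategy flips to full contribution.
At the Nash equilibrium everyone contributes 13. Group total payoff = 4 × (13 × 0.17 + 3.7 × 13) = 201.24.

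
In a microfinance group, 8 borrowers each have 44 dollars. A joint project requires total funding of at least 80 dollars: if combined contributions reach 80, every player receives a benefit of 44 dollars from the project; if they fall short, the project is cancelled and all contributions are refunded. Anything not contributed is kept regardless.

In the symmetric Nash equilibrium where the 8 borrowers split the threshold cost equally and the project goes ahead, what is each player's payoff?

78 dollars

Equal share of the threshold: 80/8 = 10.
At this profile no one gains by cutting their contribution: any cut drops the total below 80, the project is cancelled, contributions are refunded, and the deviator ends with 44, which is less than 44 − 10 + 44 = 78. Contributing more than 10 just wastes the excess. So contributing exactly 10 is a best response.
Each player's payoff: 44 − 10 + 44 = 78.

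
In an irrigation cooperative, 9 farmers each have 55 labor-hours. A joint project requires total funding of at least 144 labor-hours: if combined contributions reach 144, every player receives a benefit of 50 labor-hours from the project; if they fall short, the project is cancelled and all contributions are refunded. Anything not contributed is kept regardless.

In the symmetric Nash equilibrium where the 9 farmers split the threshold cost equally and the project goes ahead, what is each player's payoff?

Equal share of the threshold: 144/9 = 16.
At this profile no one gains by cutting their contribution: any cut drops the total below 144, the project is cancelled, contributions are refunded, and the deviator ends with 55, which is less than 55 − 16 + 50 = 89. Contributing more than 16 just wastes the excess. So contributing exactly 16 is a best response.
Each player's payoff: 55 − 16 + 50 = 89.

89 labor-hours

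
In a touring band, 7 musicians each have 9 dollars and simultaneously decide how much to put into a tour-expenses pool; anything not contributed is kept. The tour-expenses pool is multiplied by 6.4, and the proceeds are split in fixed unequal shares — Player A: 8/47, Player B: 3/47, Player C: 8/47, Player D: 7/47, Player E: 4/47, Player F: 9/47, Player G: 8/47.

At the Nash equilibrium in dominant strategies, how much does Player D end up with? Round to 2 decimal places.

43.31 dollars

Player j's private return per contributed unit is 6.4 × (j's share). Contributing is weakly dominant for j when that share is at least 1/6.4 = 0.1563, and contributing 0 is dominant otherwise.
Player A, Player C, Player F and Player G clear that bar, contributing 9 each; the remaining 3 contribute 0. Total contributed: 36.
Player D keeps 9 and receives 6.4 × 36 × 7/47 = 34.31 from the tour-expenses pool, for a payoff of 43.31.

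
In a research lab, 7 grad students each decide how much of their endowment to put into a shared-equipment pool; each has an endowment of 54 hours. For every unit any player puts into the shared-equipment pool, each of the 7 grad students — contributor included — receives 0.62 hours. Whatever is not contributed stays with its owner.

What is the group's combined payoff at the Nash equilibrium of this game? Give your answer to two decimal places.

378.00 hours

The private return per contributed unit is 0.62 < 1, so contributing 0 is dominant for every player. At the Nash equilibrium everyone keeps their 54, and the group total is 7 × 54 = 378.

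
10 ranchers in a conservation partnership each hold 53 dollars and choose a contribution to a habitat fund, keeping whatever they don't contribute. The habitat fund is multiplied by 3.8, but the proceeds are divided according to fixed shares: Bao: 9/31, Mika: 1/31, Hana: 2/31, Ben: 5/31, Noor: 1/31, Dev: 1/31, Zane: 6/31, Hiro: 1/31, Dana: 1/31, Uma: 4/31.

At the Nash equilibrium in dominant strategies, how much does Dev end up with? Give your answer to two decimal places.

A player with share s gets back 3.8·s per unit contributed, so full contribution is dominant for anyone with s > 1/3.8 = 0.2632 and zero contribution is dominant for anyone below.
Bao alone (share 9/31) is above the threshold, contributing 53; the remaining 9 contribute 0. Total contributed: 53.
Dev keeps 53 and receives 3.8 × 53 × 1/31 = 6.50 from the habitat fund, for a payoff of 59.50.

59.50 dollars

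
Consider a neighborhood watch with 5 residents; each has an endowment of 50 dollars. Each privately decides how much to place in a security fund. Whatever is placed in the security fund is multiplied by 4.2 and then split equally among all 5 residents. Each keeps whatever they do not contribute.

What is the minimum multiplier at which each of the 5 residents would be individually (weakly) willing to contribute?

5

A contributed unit returns (multiplier)/5 to its contributor.
This reaches 1 exactly when the multiplier is 5.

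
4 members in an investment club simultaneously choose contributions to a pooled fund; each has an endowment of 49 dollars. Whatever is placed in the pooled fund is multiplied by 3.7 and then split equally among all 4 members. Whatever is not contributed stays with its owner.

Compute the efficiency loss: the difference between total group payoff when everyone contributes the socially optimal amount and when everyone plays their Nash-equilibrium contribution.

529.20 dollars

Each contributed unit returns 3.7/4 = 0.9250 to its contributor — below 1 — so contributing 0 is dominant for every player. At the Nash equilibrium everyone keeps their 49, and the group total is 4 × 49 = 196.
Each contributed unit returns 3.700 to the group as a whole (0.9250 to each of 4 players), which exceeds 1, so the social optimum is full contribution: group total = 3.700 × 196 = 725.20.
Efficiency loss = 725.20 − 196 = 529.20.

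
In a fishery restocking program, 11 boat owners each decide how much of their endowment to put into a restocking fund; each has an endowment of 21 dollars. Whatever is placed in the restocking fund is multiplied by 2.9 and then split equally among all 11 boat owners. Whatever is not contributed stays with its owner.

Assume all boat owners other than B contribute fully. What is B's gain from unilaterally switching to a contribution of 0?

Switching from a contribution of 21 to 0 lets B keep an extra 21 dollars, but lowers the restocking fund by 21, which costs B their own share of that drop: 2.9/11 × 21 = 5.54.
Net gain = 21 − 5.54 = 15.46. The private return per contributed unit (0.2636) is below 1, so free-riding is indeed the best response regardless of what the others do.

15.46 dollars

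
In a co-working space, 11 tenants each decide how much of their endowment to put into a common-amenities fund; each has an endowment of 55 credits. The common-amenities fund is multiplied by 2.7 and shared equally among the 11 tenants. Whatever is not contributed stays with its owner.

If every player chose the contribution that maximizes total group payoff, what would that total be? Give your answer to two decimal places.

1633.50 credits

Each contributed unit returns 2.700 to the group as a whole (0.2455 to each of 11 players), which exceeds 1, so the social optimum is full contribution: group total = 2.700 × 605 = 1633.50.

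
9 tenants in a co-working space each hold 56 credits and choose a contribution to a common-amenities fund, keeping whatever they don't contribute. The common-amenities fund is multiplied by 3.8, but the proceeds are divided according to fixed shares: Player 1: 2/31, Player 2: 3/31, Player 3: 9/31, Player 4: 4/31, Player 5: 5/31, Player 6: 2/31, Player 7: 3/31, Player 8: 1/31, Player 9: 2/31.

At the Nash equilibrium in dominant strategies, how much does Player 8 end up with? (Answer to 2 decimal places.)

62.86 credits

A player with share s gets back 3.8·s per unit contributed, so full contribution is dominant for anyone with s > 1/3.8 = 0.2632 and zero contribution is dominant for anyone below.
Player 3 alone (share 9/31) is above the threshold, contributing 56; the remaining 8 contribute 0. Total contributed: 56.
Player 8 keeps 56 and receives 3.8 × 56 × 1/31 = 6.86 from the common-amenities fund, for a payoff of 62.86.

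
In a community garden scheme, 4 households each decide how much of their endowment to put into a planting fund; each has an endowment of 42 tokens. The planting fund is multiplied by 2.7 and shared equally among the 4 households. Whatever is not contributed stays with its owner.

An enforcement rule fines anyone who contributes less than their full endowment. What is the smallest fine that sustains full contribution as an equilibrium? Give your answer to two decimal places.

13.65 tokens

Given the others contribute fully, the best deviation is to contribute 0 (any partial contribution still incurs the fine and gives up units whose private return 0.6750 is below 1).
Deviating from 42 to 0 saves 42 tokens but forfeits the deviator's share of the drop in the planting fund: 2.7/4 × 42 = 28.35.
So the deviation gain is 42 − 28.35 = 13.65, and the fine must be at least 13.65 tokens to wipe it out.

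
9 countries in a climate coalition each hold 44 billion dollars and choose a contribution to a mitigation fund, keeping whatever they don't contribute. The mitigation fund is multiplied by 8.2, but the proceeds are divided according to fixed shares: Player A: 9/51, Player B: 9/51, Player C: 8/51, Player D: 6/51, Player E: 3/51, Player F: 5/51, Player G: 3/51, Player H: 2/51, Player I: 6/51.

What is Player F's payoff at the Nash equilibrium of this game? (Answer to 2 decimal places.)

150.12 billion dollars

Each unit j contributes comes back to j as 8.2 × (j's share), so j prefers to contribute only if that share exceeds 1/8.2 = 0.1220; otherwise keeping the unit dominates.
Player A, Player B and Player C clear that bar, contributing 44 each; the remaining 6 contribute 0. Total contributed: 132.
Player F keeps 44 and receives 8.2 × 132 × 5/51 = 106.12 from the mitigation fund, for a payoff of 150.12.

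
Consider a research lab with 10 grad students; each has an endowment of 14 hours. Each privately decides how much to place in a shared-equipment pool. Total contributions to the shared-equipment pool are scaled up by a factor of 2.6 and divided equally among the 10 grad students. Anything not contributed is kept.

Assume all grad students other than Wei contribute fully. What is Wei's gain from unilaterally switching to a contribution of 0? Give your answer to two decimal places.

10.36 hours

Switching from a contribution of 14 to 0 lets Wei keep an extra 14 hours, but lowers the shared-equipment pool by 14, which costs Wei their own share of that drop: 2.6/10 × 14 = 3.64.
Net gain = 14 − 3.64 = 10.36. The private return per contributed unit (0.2600) is below 1, so free-riding is indeed the best response regardless of what the others do.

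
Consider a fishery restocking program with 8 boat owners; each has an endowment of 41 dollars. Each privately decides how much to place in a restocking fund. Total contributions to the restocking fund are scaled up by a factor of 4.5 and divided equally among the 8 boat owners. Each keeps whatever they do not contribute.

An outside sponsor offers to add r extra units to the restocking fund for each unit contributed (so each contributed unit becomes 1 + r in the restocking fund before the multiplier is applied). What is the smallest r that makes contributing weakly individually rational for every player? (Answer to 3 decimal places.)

With matching at rate r, one contributed unit becomes (1 + r) in the restocking fund and returns 4.5 × (1 + r) / 8 to the contributor.
Setting this equal to 1: 1 + r = 8/4.5 = 1.7778.
So the minimum matching rate is r = 1.7778 − 1 = 0.778.

0.778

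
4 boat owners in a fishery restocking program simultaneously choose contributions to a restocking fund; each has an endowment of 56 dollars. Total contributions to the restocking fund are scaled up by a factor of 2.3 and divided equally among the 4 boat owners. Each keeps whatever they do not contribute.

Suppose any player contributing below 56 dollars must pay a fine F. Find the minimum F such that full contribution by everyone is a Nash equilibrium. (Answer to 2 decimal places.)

Given the others contribute fully, the best deviation is to contribute 0 (any partial contribution still incurs the fine and gives up units whose private return 0.5750 is below 1).
Deviating from 56 to 0 saves 56 dollars but forfeits the deviator's share of the drop in the restocking fund: 2.3/4 × 56 = 32.20.
So the deviation gain is 56 − 32.20 = 23.80, and the fine must be at least 23.80 dollars to wipe it out.

23.80 dollars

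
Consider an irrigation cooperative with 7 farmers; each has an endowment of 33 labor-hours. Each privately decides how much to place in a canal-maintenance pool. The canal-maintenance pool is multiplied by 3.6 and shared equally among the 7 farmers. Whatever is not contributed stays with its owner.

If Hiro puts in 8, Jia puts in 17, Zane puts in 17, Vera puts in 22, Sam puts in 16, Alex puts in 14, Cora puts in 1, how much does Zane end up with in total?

Total contributed: 8 + 17 + 17 + 22 + 16 + 14 + 1 = 95.
Each receives 3.6 × 95 / 7 = 48.86 from the canal-maintenance pool.
Zane keeps 33 − 17 = 16, so Zane's payoff is 16 + 48.86 = 64.86.

64.86 labor-hours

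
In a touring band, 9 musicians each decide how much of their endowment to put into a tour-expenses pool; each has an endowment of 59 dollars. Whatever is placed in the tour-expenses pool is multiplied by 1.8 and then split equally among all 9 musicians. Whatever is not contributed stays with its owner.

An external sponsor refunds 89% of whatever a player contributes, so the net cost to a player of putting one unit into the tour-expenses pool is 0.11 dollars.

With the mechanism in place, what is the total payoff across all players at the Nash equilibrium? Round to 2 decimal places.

Under the mechanism each unit contributed yields (1.8/9) / 0.11 = 1.8182 back to its contributor per unit of net cost, which exceeds 1, making full contribution the dominant choice for everyone.
So the Nash equilibrium is full contribution by all 9; the group earns 9 × (59 × 0.89 + 1.8 × 59) = 1428.39.

1428.39 dollars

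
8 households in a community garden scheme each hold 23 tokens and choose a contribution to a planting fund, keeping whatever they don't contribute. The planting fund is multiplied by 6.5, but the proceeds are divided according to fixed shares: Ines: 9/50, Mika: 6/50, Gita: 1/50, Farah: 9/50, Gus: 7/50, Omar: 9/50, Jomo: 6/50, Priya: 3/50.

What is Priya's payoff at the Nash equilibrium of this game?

For player j, contributing a unit is worthwhile iff 6.5 × (j's share) ≥ 1, i.e. iff j's share is at least 0.1538.
Ines, Farah and Omar are above the threshold, contributing 23 each; the remaining 5 contribute 0. Total contributed: 69.
Priya keeps 23 and receives 6.5 × 69 × 3/50 = 26.91 from the planting fund, for a payoff of 49.91.

49.91 tokens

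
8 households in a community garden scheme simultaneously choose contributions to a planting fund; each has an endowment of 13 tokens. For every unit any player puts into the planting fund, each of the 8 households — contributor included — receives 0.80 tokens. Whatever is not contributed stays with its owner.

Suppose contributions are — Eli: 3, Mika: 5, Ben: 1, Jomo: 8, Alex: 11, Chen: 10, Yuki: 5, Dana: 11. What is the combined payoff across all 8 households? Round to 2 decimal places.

395.60 tokens

Total contributed: 3 + 5 + 1 + 8 + 11 + 10 + 5 + 11 = 54; total kept: 8 × 13 − 54 = 50.
The planting fund pays out 0.80 × 8 × 54 = 345.60 in aggregate.
Group total = 50 + 345.60 = 395.60.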